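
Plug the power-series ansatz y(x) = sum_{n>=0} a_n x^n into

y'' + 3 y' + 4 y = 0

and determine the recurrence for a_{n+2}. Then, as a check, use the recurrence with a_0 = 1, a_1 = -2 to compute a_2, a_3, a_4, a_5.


Substitute y = sum_n a_n x^n.
y''(x) has coefficient (n+2)(n+1) a_{n+2} at x^n;
3 y'(x) has coefficient 3 (n+1) a_{n+1} at x^n;
4 y(x) has coefficient 4 a_n at x^n.
Matching x^n: (n+2)(n+1) a_{n+2} + 3 (n+1) a_{n+1} + 4 a_n = 0.
Thus a_{n+2} = [-3 (n+1) a_{n+1} - 4 a_n] / ((n+1)(n+2)).

Check with a_0 = 1, a_1 = -2 (apply the recurrence for n = 0, 1, 2, 3): a_0 = 1, a_1 = -2, a_2 = 1, a_3 = 1/3, a_4 = -7/12, a_5 = 17/60.

a_(n+2) = [-3 (n+1) a_(n+1) - 4 a_n] / ((n+1)(n+2)); check: a_0 = 1, a_1 = -2, a_2 = 1, a_3 = 1/3, a_4 = -7/12, a_5 = 17/60


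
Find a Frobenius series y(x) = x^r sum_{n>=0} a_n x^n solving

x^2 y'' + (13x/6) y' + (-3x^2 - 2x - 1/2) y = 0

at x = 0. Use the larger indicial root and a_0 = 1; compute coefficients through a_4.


Write in Frobenius form y'' + (p(x)/x) y' + (q(x)/x^2) y = 0:
  p(x) = 13/6,  q(x) = -3x^2 - 2x - 1/2.
Indicial equation: r(r-1) + (13/6) r + (-1/2) = 0 -> roots r_1 = 1/3, r_2 = -3/2.
Take r = r_1 = 1/3. Let y(x) = x^r sum_{n>=0} a_n x^n with a_0 = 1.
Substitute y = x^r sum a_n x^n and match x^{r+n}. The recurrence is
  D(n) a_n - 2 a_{n-1} - 3 a_{n-2} = 0,  where D(n) = (r+n)(r+n-1) + (13/6)(r+n) + (-1/2).
  a_n = [2 a_{n-1} + 3 a_{n-2}] / D(n).
Since the indicial polynomial factors as (r - r_1)(r - r_2), D(n) = (r_1 + n - r_1)(r_1 + n - r_2) = n(n + 11/6).
Evaluating step by step (a_0 = 1):
  n = 1: D(1) = 1(1 + 11/6) = 17/6; numerator = 2(1) = 2; a_1 = (2)/(17/6) = 12/17
  n = 2: D(2) = 2(2 + 11/6) = 23/3; numerator = 2(12/17) + 3(1) = 75/17; a_2 = (75/17)/(23/3) = 225/391
  n = 3: D(3) = 3(3 + 11/6) = 29/2; numerator = 2(225/391) + 3(12/17) = 1278/391; a_3 = (1278/391)/(29/2) = 2556/11339
  n = 4: D(4) = 4(4 + 11/6) = 70/3; numerator = 2(2556/11339) + 3(225/391) = 24687/11339; a_4 = (24687/11339)/(70/3) = 74061/793730

r = 1/3; a_0 = 1; a_1 = 12/17; a_2 = 225/391; a_3 = 2556/11339; a_4 = 74061/793730


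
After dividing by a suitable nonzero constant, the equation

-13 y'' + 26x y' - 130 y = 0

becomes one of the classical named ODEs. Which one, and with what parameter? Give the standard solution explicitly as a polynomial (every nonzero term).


All three coefficients share the factor -13; dividing through by -13 gives  y'' - 2x y' + 10 y = 0.
This matches the Hermite equation y'' - 2x y' + 2n y = 0 with 2n = 10, so n = 5; the polynomial solution is H_5(x).
With y = sum_k a_k x^k, matching x^k gives (k+2)(k+1) a_{k+2} = 2(k - n) a_k = 2(k - 5) a_k. The right side vanishes at k = 5, so the series with the parity of 5 terminates at degree 5.
Standard normalization: leading coefficient of H_n is 2^n, so a_5 = 2^5 = 32. Work downward with a_k = (k+1)(k+2) a_{k+2} / (2(k - n)):
  a_3 = (4)(5)(32) / (2(3 - 5)) = 640/(-4) = -160
  a_1 = (2)(3)(-160) / (2(1 - 5)) = -960/(-8) = 120
Hence H_5(x) = 32 x^5 - 160 x^3 + 120 x.

H_5(x); series = 32 x^5 - 160 x^3 + 120 x


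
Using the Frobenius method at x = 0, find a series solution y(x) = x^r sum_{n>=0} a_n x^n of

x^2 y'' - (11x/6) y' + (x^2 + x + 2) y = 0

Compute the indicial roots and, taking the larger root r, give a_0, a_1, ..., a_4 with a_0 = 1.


Write in Frobenius form y'' + (p(x)/x) y' + (q(x)/x^2) y = 0:
  p(x) = -11/6,  q(x) = x^2 + x + 2.
Indicial equation: r(r-1) + (-11/6) r + (2) = 0 -> roots r_1 = 3/2, r_2 = 4/3.
Take r = r_1 = 3/2. Let y(x) = x^r sum_{n>=0} a_n x^n with a_0 = 1.
Substitute y = x^r sum a_n x^n and match x^{r+n}. The recurrence is
  D(n) a_n + 1 a_{n-1} + 1 a_{n-2} = 0,  where D(n) = (r+n)(r+n-1) + (-11/6)(r+n) + (2).
  a_n = [-1 a_{n-1} - 1 a_{n-2}] / D(n).
Since the indicial polynomial factors as (r - r_1)(r - r_2), D(n) = (r_1 + n - r_1)(r_1 + n - r_2) = n(n + 1/6).
Evaluating step by step (a_0 = 1):
  n = 1: D(1) = 1(1 + 1/6) = 7/6; numerator = -1(1) = -1; a_1 = (-1)/(7/6) = -6/7
  n = 2: D(2) = 2(2 + 1/6) = 13/3; numerator = -1(-6/7) - 1(1) = -1/7; a_2 = (-1/7)/(13/3) = -3/91
  n = 3: D(3) = 3(3 + 1/6) = 19/2; numerator = -1(-3/91) - 1(-6/7) = 81/91; a_3 = (81/91)/(19/2) = 162/1729
  n = 4: D(4) = 4(4 + 1/6) = 50/3; numerator = -1(162/1729) - 1(-3/91) = -15/247; a_4 = (-15/247)/(50/3) = -9/2470

r = 3/2; a_0 = 1; a_1 = -6/7; a_2 = -3/91; a_3 = 162/1729; a_4 = -9/2470


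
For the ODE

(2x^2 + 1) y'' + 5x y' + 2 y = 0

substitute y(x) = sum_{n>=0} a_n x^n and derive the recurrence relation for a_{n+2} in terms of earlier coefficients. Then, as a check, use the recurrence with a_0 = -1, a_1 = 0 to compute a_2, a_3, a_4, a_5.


Substitute y = sum_n a_n x^n.
(1 + 2 x^2) y'' contributes (n+2)(n+1) a_{n+2} + 2 n(n-1) a_n at x^n.
5 x y'(x) contributes 5 n a_n at x^n.
2 y(x) contributes 2 a_n at x^n.
Matching x^n: (n+2)(n+1) a_{n+2} + (2 n(n-1) + 5 n + 2) a_n = 0.
Thus a_{n+2} = (-2 n(n-1) - 5 n - 2) / ((n+1)(n+2)) * a_n.

Check with a_0 = -1, a_1 = 0 (apply the recurrence for n = 0, 1, 2, 3): a_0 = -1, a_1 = 0, a_2 = 1, a_3 = 0, a_4 = -4/3, a_5 = 0.

a_(n+2) = (-2 n(n-1) - 5 n - 2) / ((n+1)(n+2)) * a_n; check: a_0 = -1, a_1 = 0, a_2 = 1, a_3 = 0, a_4 = -4/3, a_5 = 0


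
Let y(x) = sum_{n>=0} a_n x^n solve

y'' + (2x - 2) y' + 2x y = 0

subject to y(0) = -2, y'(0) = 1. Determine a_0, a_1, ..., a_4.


Ansatz: y(x) = sum_{n>=0} a_n x^n, so y'(x) = sum_{n>=1} n a_n x^(n-1) and y''(x) = sum_{n>=2} n(n-1) a_n x^(n-2).
Substitute into P(x) y'' + Q(x) y' + R(x) y = 0 with P(x) = 1, Q(x) = 2x - 2, R(x) = 2x, and match powers of x.
Initial conditions: a_0 = -2, a_1 = 1.
Setting the coefficient of each power of x to zero and solving order by order (substituting the coefficients already found):
  x^0: 2 a_2 - 2 a_1 = 0  ->  2 a_2 = 2 a_1 = 2  ->  a_2 = 1
  x^1: 6 a_3 - 4 a_2 + 2 a_1 + 2 a_0 = 0  ->  6 a_3 = 4 a_2 - 2 a_1 - 2 a_0 = 6  ->  a_3 = 1
  x^2: 12 a_4 - 6 a_3 + 4 a_2 + 2 a_1 = 0  ->  12 a_4 = 6 a_3 - 4 a_2 - 2 a_1 = 0  ->  a_4 = 0
Truncated series: y(x) = -2 + x + x^2 + x^3 + O(x^5).

a_0 = -2; a_1 = 1; a_2 = 1; a_3 = 1; a_4 = 0


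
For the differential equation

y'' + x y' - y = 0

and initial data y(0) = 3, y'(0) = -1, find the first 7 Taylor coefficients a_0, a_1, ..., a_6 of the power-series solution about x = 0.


Ansatz: y(x) = sum_{n>=0} a_n x^n, so y'(x) = sum_{n>=1} n a_n x^(n-1) and y''(x) = sum_{n>=2} n(n-1) a_n x^(n-2).
Substitute into P(x) y'' + Q(x) y' + R(x) y = 0 with P(x) = 1, Q(x) = x, R(x) = -1, and match powers of x.
Initial conditions: a_0 = 3, a_1 = -1.
Setting the coefficient of each power of x to zero and solving order by order (substituting the coefficients already found):
  x^0: 2 a_2 - a_0 = 0  ->  2 a_2 = a_0 = 3  ->  a_2 = 3/2
  x^1: 6 a_3 = 0  ->  a_3 = 0
  x^2: 12 a_4 + a_2 = 0  ->  12 a_4 = -a_2 = -3/2  ->  a_4 = -1/8
  x^3: 20 a_5 + 2 a_3 = 0  ->  20 a_5 = -2 a_3 = 0  ->  a_5 = 0
  x^4: 30 a_6 + 3 a_4 = 0  ->  30 a_6 = -3 a_4 = 3/8  ->  a_6 = 1/80
Truncated series: y(x) = 3 - x + (3/2) x^2 - (1/8) x^4 + (1/80) x^6 + O(x^7).

a_0 = 3; a_1 = -1; a_2 = 3/2; a_3 = 0; a_4 = -1/8; a_5 = 0; a_6 = 1/80


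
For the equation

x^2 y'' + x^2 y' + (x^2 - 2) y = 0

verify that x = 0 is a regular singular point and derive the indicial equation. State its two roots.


Divide by x^2 to reach normal form y'' + P_1(x) y' + P_2(x) y = 0 with P_1(x) = 1 and P_2(x) = 1 - 2/x^2.
x = 0 is a singular point because the y-coefficient 1 - 2/x^2 has a pole at x = 0.
It is a regular singular point because x P_1(x) = p(x) = x and x^2 P_2(x) = q(x) = x^2 - 2 are polynomials, hence analytic at x = 0.
p(0) = 0,  q(0) = -2.
Indicial equation: r(r-1) + p(0) r + q(0) = 0, i.e. r^2 + (p(0) - 1) r + q(0) = 0, i.e. r^2 - 1 r - 2 = 0.
Discriminant: (-1)^2 - 4(-2) = 9, so r = (1 ± 3)/2.
Solving: r_1 = 2, r_2 = -1.

indicial: r^2 - 1 r - 2 = 0; roots r_1 = 2, r_2 = -1


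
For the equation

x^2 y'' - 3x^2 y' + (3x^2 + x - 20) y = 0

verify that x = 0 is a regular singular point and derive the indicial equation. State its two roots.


Divide by x^2 to reach normal form y'' + P_1(x) y' + P_2(x) y = 0 with P_1(x) = -3 and P_2(x) = 3 + 1/x - 20/x^2.
x = 0 is a singular point because the y-coefficient 3 + 1/x - 20/x^2 has a pole at x = 0.
It is a regular singular point because x P_1(x) = p(x) = -3x and x^2 P_2(x) = q(x) = 3x^2 + x - 20 are polynomials, hence analytic at x = 0.
p(0) = 0,  q(0) = -20.
Indicial equation: r(r-1) + p(0) r + q(0) = 0, i.e. r^2 + (p(0) - 1) r + q(0) = 0, i.e. r^2 - 1 r - 20 = 0.
Discriminant: (-1)^2 - 4(-20) = 81, so r = (1 ± 9)/2.
Solving: r_1 = 5, r_2 = -4.

indicial: r^2 - 1 r - 20 = 0; roots r_1 = 5, r_2 = -4


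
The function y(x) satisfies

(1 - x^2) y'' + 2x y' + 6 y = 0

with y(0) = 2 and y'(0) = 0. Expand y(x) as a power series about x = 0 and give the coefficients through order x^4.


Ansatz: y(x) = sum_{n>=0} a_n x^n, so y'(x) = sum_{n>=1} n a_n x^(n-1) and y''(x) = sum_{n>=2} n(n-1) a_n x^(n-2).
Substitute into P(x) y'' + Q(x) y' + R(x) y = 0 with P(x) = 1 - x^2, Q(x) = 2x, R(x) = 6, and match powers of x.
Initial conditions: a_0 = 2, a_1 = 0.
Setting the coefficient of each power of x to zero and solving order by order (substituting the coefficients already found):
  x^0: 2 a_2 + 6 a_0 = 0  ->  2 a_2 = -6 a_0 = -12  ->  a_2 = -6
  x^1: 6 a_3 + 8 a_1 = 0  ->  6 a_3 = -8 a_1 = 0  ->  a_3 = 0
  x^2: 12 a_4 + 8 a_2 = 0  ->  12 a_4 = -8 a_2 = 48  ->  a_4 = 4
Truncated series: y(x) = 2 - 6 x^2 + 4 x^4 + O(x^5).

a_0 = 2; a_1 = 0; a_2 = -6; a_3 = 0; a_4 = 4


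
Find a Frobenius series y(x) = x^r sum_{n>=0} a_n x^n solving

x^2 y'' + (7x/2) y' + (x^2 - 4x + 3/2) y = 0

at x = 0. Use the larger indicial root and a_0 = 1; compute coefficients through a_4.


Write in Frobenius form y'' + (p(x)/x) y' + (q(x)/x^2) y = 0:
  p(x) = 7/2,  q(x) = x^2 - 4x + 3/2.
Indicial equation: r(r-1) + (7/2) r + (3/2) = 0 -> roots r_1 = -1, r_2 = -3/2.
Take r = r_1 = -1. Let y(x) = x^r sum_{n>=0} a_n x^n with a_0 = 1.
Substitute y = x^r sum a_n x^n and match x^{r+n}. The recurrence is
  D(n) a_n - 4 a_{n-1} + 1 a_{n-2} = 0,  where D(n) = (r+n)(r+n-1) + (7/2)(r+n) + (3/2).
  a_n = [4 a_{n-1} - 1 a_{n-2}] / D(n).
Since the indicial polynomial factors as (r - r_1)(r - r_2), D(n) = (r_1 + n - r_1)(r_1 + n - r_2) = n(n + 1/2).
Evaluating step by step (a_0 = 1):
  n = 1: D(1) = 1(1 + 1/2) = 3/2; numerator = 4(1) = 4; a_1 = (4)/(3/2) = 8/3
  n = 2: D(2) = 2(2 + 1/2) = 5; numerator = 4(8/3) - 1(1) = 29/3; a_2 = (29/3)/(5) = 29/15
  n = 3: D(3) = 3(3 + 1/2) = 21/2; numerator = 4(29/15) - 1(8/3) = 76/15; a_3 = (76/15)/(21/2) = 152/315
  n = 4: D(4) = 4(4 + 1/2) = 18; numerator = 4(152/315) - 1(29/15) = -1/315; a_4 = (-1/315)/(18) = -1/5670

r = -1; a_0 = 1; a_1 = 8/3; a_2 = 29/15; a_3 = 152/315; a_4 = -1/5670


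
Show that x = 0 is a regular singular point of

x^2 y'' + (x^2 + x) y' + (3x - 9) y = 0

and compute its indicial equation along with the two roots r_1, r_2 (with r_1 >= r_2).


Divide by x^2 to reach normal form y'' + P_1(x) y' + P_2(x) y = 0 with P_1(x) = 1 + 1/x and P_2(x) = 3/x - 9/x^2.
x = 0 is a singular point because the y'-coefficient 1 + 1/x has a pole at x = 0 and the y-coefficient 3/x - 9/x^2 has a pole at x = 0.
It is a regular singular point because x P_1(x) = p(x) = x + 1 and x^2 P_2(x) = q(x) = 3x - 9 are polynomials, hence analytic at x = 0.
p(0) = 1,  q(0) = -9.
Indicial equation: r(r-1) + p(0) r + q(0) = 0, i.e. r^2 + (p(0) - 1) r + q(0) = 0, i.e. r^2 - 9 = 0.
Discriminant: (0)^2 - 4(-9) = 36, so r = (0 ± 6)/2.
Solving: r_1 = 3, r_2 = -3.

indicial: r^2 - 9 = 0; roots r_1 = 3, r_2 = -3


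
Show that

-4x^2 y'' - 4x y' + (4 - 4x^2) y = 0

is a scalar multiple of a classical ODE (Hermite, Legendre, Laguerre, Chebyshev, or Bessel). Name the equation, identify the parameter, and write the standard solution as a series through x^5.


All three coefficients share the factor -4; dividing through by -4 gives  x^2 y'' + x y' + (x^2 - 1) y = 0.
This matches the Bessel equation x^2 y'' + x y' + (x^2 - nu^2) y = 0 with nu^2 = 1, so nu = 1; the solution bounded at x = 0 is J_1(x).
Frobenius at x = 0: indicial roots ±nu; for r = nu the recurrence k(k + 2nu) c_k = -c_{k-2} gives the standard series J_nu(x) = sum_{k>=0} (-1)^k / (k! (k+nu)!) (x/2)^(2k+nu). Evaluate the first 3 terms:
  k = 0: (-1)^0 / (0! * 1! * 2^1) x^1 = 1/(1*1*2) x^1 = (1/2) x^1
  k = 1: (-1)^1 / (1! * 2! * 2^3) x^3 = -1/(1*2*8) x^3 = (-1/16) x^3
  k = 2: (-1)^2 / (2! * 3! * 2^5) x^5 = 1/(2*6*32) x^5 = (1/384) x^5
Hence J_1(x) = x^5/384 - x^3/16 + x/2 + ....

J_1(x); series = x^5/384 - x^3/16 + x/2


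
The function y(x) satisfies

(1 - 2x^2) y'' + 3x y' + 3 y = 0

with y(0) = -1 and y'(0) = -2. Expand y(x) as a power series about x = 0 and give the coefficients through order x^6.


Ansatz: y(x) = sum_{n>=0} a_n x^n, so y'(x) = sum_{n>=1} n a_n x^(n-1) and y''(x) = sum_{n>=2} n(n-1) a_n x^(n-2).
Substitute into P(x) y'' + Q(x) y' + R(x) y = 0 with P(x) = 1 - 2x^2, Q(x) = 3x, R(x) = 3, and match powers of x.
Initial conditions: a_0 = -1, a_1 = -2.
Setting the coefficient of each power of x to zero and solving order by order (substituting the coefficients already found):
  x^0: 2 a_2 + 3 a_0 = 0  ->  2 a_2 = -3 a_0 = 3  ->  a_2 = 3/2
  x^1: 6 a_3 + 6 a_1 = 0  ->  6 a_3 = -6 a_1 = 12  ->  a_3 = 2
  x^2: 12 a_4 + 5 a_2 = 0  ->  12 a_4 = -5 a_2 = -15/2  ->  a_4 = -5/8
  x^3: 20 a_5 = 0  ->  a_5 = 0
  x^4: 30 a_6 - 9 a_4 = 0  ->  30 a_6 = 9 a_4 = -45/8  ->  a_6 = -3/16
Truncated series: y(x) = -1 - 2 x + (3/2) x^2 + 2 x^3 - (5/8) x^4 - (3/16) x^6 + O(x^7).

a_0 = -1; a_1 = -2; a_2 = 3/2; a_3 = 2; a_4 = -5/8; a_5 = 0; a_6 = -3/16


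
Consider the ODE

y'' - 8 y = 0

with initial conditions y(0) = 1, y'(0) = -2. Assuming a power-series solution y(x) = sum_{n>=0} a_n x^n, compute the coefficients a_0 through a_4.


Ansatz: y(x) = sum_{n>=0} a_n x^n, so y'(x) = sum_{n>=1} n a_n x^(n-1) and y''(x) = sum_{n>=2} n(n-1) a_n x^(n-2).
Substitute into P(x) y'' + Q(x) y' + R(x) y = 0 with P(x) = 1, Q(x) = 0, R(x) = -8, and match powers of x.
Initial conditions: a_0 = 1, a_1 = -2.
Setting the coefficient of each power of x to zero and solving order by order (substituting the coefficients already found):
  x^0: 2 a_2 - 8 a_0 = 0  ->  2 a_2 = 8 a_0 = 8  ->  a_2 = 4
  x^1: 6 a_3 - 8 a_1 = 0  ->  6 a_3 = 8 a_1 = -16  ->  a_3 = -8/3
  x^2: 12 a_4 - 8 a_2 = 0  ->  12 a_4 = 8 a_2 = 32  ->  a_4 = 8/3
Truncated series: y(x) = 1 - 2 x + 4 x^2 - (8/3) x^3 + (8/3) x^4 + O(x^5).

a_0 = 1; a_1 = -2; a_2 = 4; a_3 = -8/3; a_4 = 8/3


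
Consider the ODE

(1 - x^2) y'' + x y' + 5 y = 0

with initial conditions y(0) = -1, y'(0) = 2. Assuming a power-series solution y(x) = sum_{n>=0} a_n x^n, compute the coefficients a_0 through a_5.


Ansatz: y(x) = sum_{n>=0} a_n x^n, so y'(x) = sum_{n>=1} n a_n x^(n-1) and y''(x) = sum_{n>=2} n(n-1) a_n x^(n-2).
Substitute into P(x) y'' + Q(x) y' + R(x) y = 0 with P(x) = 1 - x^2, Q(x) = x, R(x) = 5, and match powers of x.
Initial conditions: a_0 = -1, a_1 = 2.
Setting the coefficient of each power of x to zero and solving order by order (substituting the coefficients already found):
  x^0: 2 a_2 + 5 a_0 = 0  ->  2 a_2 = -5 a_0 = 5  ->  a_2 = 5/2
  x^1: 6 a_3 + 6 a_1 = 0  ->  6 a_3 = -6 a_1 = -12  ->  a_3 = -2
  x^2: 12 a_4 + 5 a_2 = 0  ->  12 a_4 = -5 a_2 = -25/2  ->  a_4 = -25/24
  x^3: 20 a_5 + 2 a_3 = 0  ->  20 a_5 = -2 a_3 = 4  ->  a_5 = 1/5
Truncated series: y(x) = -1 + 2 x + (5/2) x^2 - 2 x^3 - (25/24) x^4 + (1/5) x^5 + O(x^6).

a_0 = -1; a_1 = 2; a_2 = 5/2; a_3 = -2; a_4 = -25/24; a_5 = 1/5


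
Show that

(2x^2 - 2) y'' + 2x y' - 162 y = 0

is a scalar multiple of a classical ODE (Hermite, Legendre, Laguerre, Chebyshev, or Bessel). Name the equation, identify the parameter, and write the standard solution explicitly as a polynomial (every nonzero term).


All three coefficients share the factor -2; dividing through by -2 gives  (1 - x^2) y'' - x y' + 81 y = 0.
This matches the Chebyshev equation (1 - x^2) y'' - x y' + n^2 y = 0 (note the -x y' term, not -2x y') with n^2 = 81, so n = 9; the polynomial solution is T_9(x).
With y = sum_k a_k x^k, matching x^k gives (k+2)(k+1) a_{k+2} = (k^2 - n^2) a_k = (k - 9)(k + 9) a_k. The right side vanishes at k = 9, so the series with the parity of 9 terminates at degree 9.
Standard normalization: leading coefficient of T_n is 2^(n-1), so a_9 = 2^8 = 256. Work downward with a_k = (k+1)(k+2) a_{k+2} / ((k - 9)(k + 9)):
  a_7 = (8)(9)(256) / ((7 - 9)(7 + 9)) = 18432/(-32) = -576
  a_5 = (6)(7)(-576) / ((5 - 9)(5 + 9)) = -24192/(-56) = 432
  a_3 = (4)(5)(432) / ((3 - 9)(3 + 9)) = 8640/(-72) = -120
  a_1 = (2)(3)(-120) / ((1 - 9)(1 + 9)) = -720/(-80) = 9
Hence T_9(x) = 256 x^9 - 576 x^7 + 432 x^5 - 120 x^3 + 9 x.

T_9(x); series = 256 x^9 - 576 x^7 + 432 x^5 - 120 x^3 + 9 x


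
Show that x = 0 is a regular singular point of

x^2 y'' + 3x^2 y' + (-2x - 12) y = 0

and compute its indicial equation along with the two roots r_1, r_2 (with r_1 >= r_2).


Divide by x^2 to reach normal form y'' + P_1(x) y' + P_2(x) y = 0 with P_1(x) = 3 and P_2(x) = -2/x - 12/x^2.
x = 0 is a singular point because the y-coefficient -2/x - 12/x^2 has a pole at x = 0.
It is a regular singular point because x P_1(x) = p(x) = 3x and x^2 P_2(x) = q(x) = -2x - 12 are polynomials, hence analytic at x = 0.
p(0) = 0,  q(0) = -12.
Indicial equation: r(r-1) + p(0) r + q(0) = 0, i.e. r^2 + (p(0) - 1) r + q(0) = 0, i.e. r^2 - 1 r - 12 = 0.
Discriminant: (-1)^2 - 4(-12) = 49, so r = (1 ± 7)/2.
Solving: r_1 = 4, r_2 = -3.

indicial: r^2 - 1 r - 12 = 0; roots r_1 = 4, r_2 = -3


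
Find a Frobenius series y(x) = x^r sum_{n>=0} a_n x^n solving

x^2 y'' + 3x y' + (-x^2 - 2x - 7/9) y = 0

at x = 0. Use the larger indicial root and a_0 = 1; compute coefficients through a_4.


Write in Frobenius form y'' + (p(x)/x) y' + (q(x)/x^2) y = 0:
  p(x) = 3,  q(x) = -x^2 - 2x - 7/9.
Indicial equation: r(r-1) + (3) r + (-7/9) = 0 -> roots r_1 = 1/3, r_2 = -7/3.
Take r = r_1 = 1/3. Let y(x) = x^r sum_{n>=0} a_n x^n with a_0 = 1.
Substitute y = x^r sum a_n x^n and match x^{r+n}. The recurrence is
  D(n) a_n - 2 a_{n-1} - 1 a_{n-2} = 0,  where D(n) = (r+n)(r+n-1) + (3)(r+n) + (-7/9).
  a_n = [2 a_{n-1} + 1 a_{n-2}] / D(n).
Since the indicial polynomial factors as (r - r_1)(r - r_2), D(n) = (r_1 + n - r_1)(r_1 + n - r_2) = n(n + 8/3).
Evaluating step by step (a_0 = 1):
  n = 1: D(1) = 1(1 + 8/3) = 11/3; numerator = 2(1) = 2; a_1 = (2)/(11/3) = 6/11
  n = 2: D(2) = 2(2 + 8/3) = 28/3; numerator = 2(6/11) + 1(1) = 23/11; a_2 = (23/11)/(28/3) = 69/308
  n = 3: D(3) = 3(3 + 8/3) = 17; numerator = 2(69/308) + 1(6/11) = 153/154; a_3 = (153/154)/(17) = 9/154
  n = 4: D(4) = 4(4 + 8/3) = 80/3; numerator = 2(9/154) + 1(69/308) = 15/44; a_4 = (15/44)/(80/3) = 9/704

r = 1/3; a_0 = 1; a_1 = 6/11; a_2 = 69/308; a_3 = 9/154; a_4 = 9/704


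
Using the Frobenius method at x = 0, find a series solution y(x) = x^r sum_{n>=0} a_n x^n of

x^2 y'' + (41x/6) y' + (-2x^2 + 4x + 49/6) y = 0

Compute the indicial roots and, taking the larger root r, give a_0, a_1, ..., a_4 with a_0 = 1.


Write in Frobenius form y'' + (p(x)/x) y' + (q(x)/x^2) y = 0:
  p(x) = 41/6,  q(x) = -2x^2 + 4x + 49/6.
Indicial equation: r(r-1) + (41/6) r + (49/6) = 0 -> roots r_1 = -7/3, r_2 = -7/2.
Take r = r_1 = -7/3. Let y(x) = x^r sum_{n>=0} a_n x^n with a_0 = 1.
Substitute y = x^r sum a_n x^n and match x^{r+n}. The recurrence is
  D(n) a_n + 4 a_{n-1} - 2 a_{n-2} = 0,  where D(n) = (r+n)(r+n-1) + (41/6)(r+n) + (49/6).
  a_n = [-4 a_{n-1} + 2 a_{n-2}] / D(n).
Since the indicial polynomial factors as (r - r_1)(r - r_2), D(n) = (r_1 + n - r_1)(r_1 + n - r_2) = n(n + 7/6).
Evaluating step by step (a_0 = 1):
  n = 1: D(1) = 1(1 + 7/6) = 13/6; numerator = -4(1) = -4; a_1 = (-4)/(13/6) = -24/13
  n = 2: D(2) = 2(2 + 7/6) = 19/3; numerator = -4(-24/13) + 2(1) = 122/13; a_2 = (122/13)/(19/3) = 366/247
  n = 3: D(3) = 3(3 + 7/6) = 25/2; numerator = -4(366/247) + 2(-24/13) = -2376/247; a_3 = (-2376/247)/(25/2) = -4752/6175
  n = 4: D(4) = 4(4 + 7/6) = 62/3; numerator = -4(-4752/6175) + 2(366/247) = 37308/6175; a_4 = (37308/6175)/(62/3) = 55962/191425

r = -7/3; a_0 = 1; a_1 = -24/13; a_2 = 366/247; a_3 = -4752/6175; a_4 = 55962/191425


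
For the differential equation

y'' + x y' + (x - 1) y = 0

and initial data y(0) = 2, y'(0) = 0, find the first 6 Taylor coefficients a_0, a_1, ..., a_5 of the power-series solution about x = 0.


Ansatz: y(x) = sum_{n>=0} a_n x^n, so y'(x) = sum_{n>=1} n a_n x^(n-1) and y''(x) = sum_{n>=2} n(n-1) a_n x^(n-2).
Substitute into P(x) y'' + Q(x) y' + R(x) y = 0 with P(x) = 1, Q(x) = x, R(x) = x - 1, and match powers of x.
Initial conditions: a_0 = 2, a_1 = 0.
Setting the coefficient of each power of x to zero and solving order by order (substituting the coefficients already found):
  x^0: 2 a_2 - a_0 = 0  ->  2 a_2 = a_0 = 2  ->  a_2 = 1
  x^1: 6 a_3 + a_0 = 0  ->  6 a_3 = -a_0 = -2  ->  a_3 = -1/3
  x^2: 12 a_4 + a_2 + a_1 = 0  ->  12 a_4 = -a_2 - a_1 = -1  ->  a_4 = -1/12
  x^3: 20 a_5 + 2 a_3 + a_2 = 0  ->  20 a_5 = -2 a_3 - a_2 = -1/3  ->  a_5 = -1/60
Truncated series: y(x) = 2 + x^2 - (1/3) x^3 - (1/12) x^4 - (1/60) x^5 + O(x^6).

a_0 = 2; a_1 = 0; a_2 = 1; a_3 = -1/3; a_4 = -1/12; a_5 = -1/60


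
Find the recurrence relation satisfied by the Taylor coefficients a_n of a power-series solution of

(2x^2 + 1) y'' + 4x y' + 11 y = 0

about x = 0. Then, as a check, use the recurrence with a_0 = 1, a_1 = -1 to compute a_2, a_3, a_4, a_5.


Substitute y = sum_n a_n x^n.
(1 + 2 x^2) y'' contributes (n+2)(n+1) a_{n+2} + 2 n(n-1) a_n at x^n.
4 x y'(x) contributes 4 n a_n at x^n.
11 y(x) contributes 11 a_n at x^n.
Matching x^n: (n+2)(n+1) a_{n+2} + (2 n(n-1) + 4 n + 11) a_n = 0.
Thus a_{n+2} = (-2 n(n-1) - 4 n - 11) / ((n+1)(n+2)) * a_n.

Check with a_0 = 1, a_1 = -1 (apply the recurrence for n = 0, 1, 2, 3): a_0 = 1, a_1 = -1, a_2 = -11/2, a_3 = 5/2, a_4 = 253/24, a_5 = -35/8.

a_(n+2) = (-2 n(n-1) - 4 n - 11) / ((n+1)(n+2)) * a_n; check: a_0 = 1, a_1 = -1, a_2 = -11/2, a_3 = 5/2, a_4 = 253/24, a_5 = -35/8


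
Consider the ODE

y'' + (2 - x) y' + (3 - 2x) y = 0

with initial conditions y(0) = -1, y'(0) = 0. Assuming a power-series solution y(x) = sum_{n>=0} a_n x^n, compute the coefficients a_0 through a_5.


Ansatz: y(x) = sum_{n>=0} a_n x^n, so y'(x) = sum_{n>=1} n a_n x^(n-1) and y''(x) = sum_{n>=2} n(n-1) a_n x^(n-2).
Substitute into P(x) y'' + Q(x) y' + R(x) y = 0 with P(x) = 1, Q(x) = 2 - x, R(x) = 3 - 2x, and match powers of x.
Initial conditions: a_0 = -1, a_1 = 0.
Setting the coefficient of each power of x to zero and solving order by order (substituting the coefficients already found):
  x^0: 2 a_2 + 2 a_1 + 3 a_0 = 0  ->  2 a_2 = -2 a_1 - 3 a_0 = 3  ->  a_2 = 3/2
  x^1: 6 a_3 + 4 a_2 + 2 a_1 - 2 a_0 = 0  ->  6 a_3 = -4 a_2 - 2 a_1 + 2 a_0 = -8  ->  a_3 = -4/3
  x^2: 12 a_4 + 6 a_3 + a_2 - 2 a_1 = 0  ->  12 a_4 = -6 a_3 - a_2 + 2 a_1 = 13/2  ->  a_4 = 13/24
  x^3: 20 a_5 + 8 a_4 - 2 a_2 = 0  ->  20 a_5 = -8 a_4 + 2 a_2 = -4/3  ->  a_5 = -1/15
Truncated series: y(x) = -1 + (3/2) x^2 - (4/3) x^3 + (13/24) x^4 - (1/15) x^5 + O(x^6).

a_0 = -1; a_1 = 0; a_2 = 3/2; a_3 = -4/3; a_4 = 13/24; a_5 = -1/15


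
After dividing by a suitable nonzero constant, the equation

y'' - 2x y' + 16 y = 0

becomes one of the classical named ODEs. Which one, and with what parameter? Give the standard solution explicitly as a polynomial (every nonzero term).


The equation is already in a standard form:  y'' - 2x y' + 16 y = 0.
This matches the Hermite equation y'' - 2x y' + 2n y = 0 with 2n = 16, so n = 8; the polynomial solution is H_8(x).
With y = sum_k a_k x^k, matching x^k gives (k+2)(k+1) a_{k+2} = 2(k - n) a_k = 2(k - 8) a_k. The right side vanishes at k = 8, so the series with the parity of 8 terminates at degree 8.
Standard normalization: leading coefficient of H_n is 2^n, so a_8 = 2^8 = 256. Work downward with a_k = (k+1)(k+2) a_{k+2} / (2(k - n)):
  a_6 = (7)(8)(256) / (2(6 - 8)) = 14336/(-4) = -3584
  a_4 = (5)(6)(-3584) / (2(4 - 8)) = -107520/(-8) = 13440
  a_2 = (3)(4)(13440) / (2(2 - 8)) = 161280/(-12) = -13440
  a_0 = (1)(2)(-13440) / (2(0 - 8)) = -26880/(-16) = 1680
Hence H_8(x) = 256 x^8 - 3584 x^6 + 13440 x^4 - 13440 x^2 + 1680.

H_8(x); series = 256 x^8 - 3584 x^6 + 13440 x^4 - 13440 x^2 + 1680


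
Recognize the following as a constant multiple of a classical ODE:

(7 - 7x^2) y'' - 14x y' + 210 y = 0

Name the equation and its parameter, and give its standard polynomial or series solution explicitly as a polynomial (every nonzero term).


All three coefficients share the factor 7; dividing through by 7 gives  (1 - x^2) y'' - 2x y' + 30 y = 0.
This matches the Legendre equation (1 - x^2) y'' - 2x y' + n(n+1) y = 0 (note the -2x y' term) with n(n+1) = 30, so n = 5; the polynomial solution is P_5(x).
With y = sum_k a_k x^k, matching x^k gives (k+2)(k+1) a_{k+2} = [k(k+1) - n(n+1)] a_k = (k - 5)(k + 6) a_k. The right side vanishes at k = 5, so the series with the parity of 5 terminates at degree 5.
Standard normalization (P_n(1) = 1): leading coefficient (2n)!/(2^n (n!)^2) = 3628800/(32*14400) = 63/8, so a_5 = 63/8. Work downward with a_k = (k+1)(k+2) a_{k+2} / ((k - 5)(k + 6)):
  a_3 = (4)(5)(63/8) / ((3 - 5)(3 + 6)) = (315/2)/(-18) = -35/4
  a_1 = (2)(3)(-35/4) / ((1 - 5)(1 + 6)) = (-105/2)/(-28) = 15/8
Hence P_5(x) = 63 x^5/8 - 35 x^3/4 + 15 x/8.

P_5(x); series = 63 x^5/8 - 35 x^3/4 + 15 x/8


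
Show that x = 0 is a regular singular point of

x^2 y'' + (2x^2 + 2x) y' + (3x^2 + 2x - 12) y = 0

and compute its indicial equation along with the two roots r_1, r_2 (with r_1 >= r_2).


Divide by x^2 to reach normal form y'' + P_1(x) y' + P_2(x) y = 0 with P_1(x) = 2 + 2/x and P_2(x) = 3 + 2/x - 12/x^2.
x = 0 is a singular point because the y'-coefficient 2 + 2/x has a pole at x = 0 and the y-coefficient 3 + 2/x - 12/x^2 has a pole at x = 0.
It is a regular singular point because x P_1(x) = p(x) = 2x + 2 and x^2 P_2(x) = q(x) = 3x^2 + 2x - 12 are polynomials, hence analytic at x = 0.
p(0) = 2,  q(0) = -12.
Indicial equation: r(r-1) + p(0) r + q(0) = 0, i.e. r^2 + (p(0) - 1) r + q(0) = 0, i.e. r^2 + 1 r - 12 = 0.
Discriminant: (1)^2 - 4(-12) = 49, so r = (-1 ± 7)/2.
Solving: r_1 = 3, r_2 = -4.

indicial: r^2 + 1 r - 12 = 0; roots r_1 = 3, r_2 = -4


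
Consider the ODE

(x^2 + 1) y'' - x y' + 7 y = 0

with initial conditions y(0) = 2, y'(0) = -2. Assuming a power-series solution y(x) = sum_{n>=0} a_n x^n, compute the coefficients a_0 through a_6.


Ansatz: y(x) = sum_{n>=0} a_n x^n, so y'(x) = sum_{n>=1} n a_n x^(n-1) and y''(x) = sum_{n>=2} n(n-1) a_n x^(n-2).
Substitute into P(x) y'' + Q(x) y' + R(x) y = 0 with P(x) = x^2 + 1, Q(x) = -x, R(x) = 7, and match powers of x.
Initial conditions: a_0 = 2, a_1 = -2.
Setting the coefficient of each power of x to zero and solving order by order (substituting the coefficients already found):
  x^0: 2 a_2 + 7 a_0 = 0  ->  2 a_2 = -7 a_0 = -14  ->  a_2 = -7
  x^1: 6 a_3 + 6 a_1 = 0  ->  6 a_3 = -6 a_1 = 12  ->  a_3 = 2
  x^2: 12 a_4 + 7 a_2 = 0  ->  12 a_4 = -7 a_2 = 49  ->  a_4 = 49/12
  x^3: 20 a_5 + 10 a_3 = 0  ->  20 a_5 = -10 a_3 = -20  ->  a_5 = -1
  x^4: 30 a_6 + 15 a_4 = 0  ->  30 a_6 = -15 a_4 = -245/4  ->  a_6 = -49/24
Truncated series: y(x) = 2 - 2 x - 7 x^2 + 2 x^3 + (49/12) x^4 - x^5 - (49/24) x^6 + O(x^7).

a_0 = 2; a_1 = -2; a_2 = -7; a_3 = 2; a_4 = 49/12; a_5 = -1; a_6 = -49/24


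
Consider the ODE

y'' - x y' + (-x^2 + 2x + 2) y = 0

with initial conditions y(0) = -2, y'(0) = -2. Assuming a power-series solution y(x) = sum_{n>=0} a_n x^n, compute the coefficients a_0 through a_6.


Ansatz: y(x) = sum_{n>=0} a_n x^n, so y'(x) = sum_{n>=1} n a_n x^(n-1) and y''(x) = sum_{n>=2} n(n-1) a_n x^(n-2).
Substitute into P(x) y'' + Q(x) y' + R(x) y = 0 with P(x) = 1, Q(x) = -x, R(x) = -x^2 + 2x + 2, and match powers of x.
Initial conditions: a_0 = -2, a_1 = -2.
Setting the coefficient of each power of x to zero and solving order by order (substituting the coefficients already found):
  x^0: 2 a_2 + 2 a_0 = 0  ->  2 a_2 = -2 a_0 = 4  ->  a_2 = 2
  x^1: 6 a_3 + a_1 + 2 a_0 = 0  ->  6 a_3 = -a_1 - 2 a_0 = 6  ->  a_3 = 1
  x^2: 12 a_4 + 2 a_1 - a_0 = 0  ->  12 a_4 = -2 a_1 + a_0 = 2  ->  a_4 = 1/6
  x^3: 20 a_5 - a_3 + 2 a_2 - a_1 = 0  ->  20 a_5 = a_3 - 2 a_2 + a_1 = -5  ->  a_5 = -1/4
  x^4: 30 a_6 - 2 a_4 + 2 a_3 - a_2 = 0  ->  30 a_6 = 2 a_4 - 2 a_3 + a_2 = 1/3  ->  a_6 = 1/90
Truncated series: y(x) = -2 - 2 x + 2 x^2 + x^3 + (1/6) x^4 - (1/4) x^5 + (1/90) x^6 + O(x^7).

a_0 = -2; a_1 = -2; a_2 = 2; a_3 = 1; a_4 = 1/6; a_5 = -1/4; a_6 = 1/90


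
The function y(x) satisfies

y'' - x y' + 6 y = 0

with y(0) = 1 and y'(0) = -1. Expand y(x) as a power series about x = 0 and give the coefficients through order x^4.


Ansatz: y(x) = sum_{n>=0} a_n x^n, so y'(x) = sum_{n>=1} n a_n x^(n-1) and y''(x) = sum_{n>=2} n(n-1) a_n x^(n-2).
Substitute into P(x) y'' + Q(x) y' + R(x) y = 0 with P(x) = 1, Q(x) = -x, R(x) = 6, and match powers of x.
Initial conditions: a_0 = 1, a_1 = -1.
Setting the coefficient of each power of x to zero and solving order by order (substituting the coefficients already found):
  x^0: 2 a_2 + 6 a_0 = 0  ->  2 a_2 = -6 a_0 = -6  ->  a_2 = -3
  x^1: 6 a_3 + 5 a_1 = 0  ->  6 a_3 = -5 a_1 = 5  ->  a_3 = 5/6
  x^2: 12 a_4 + 4 a_2 = 0  ->  12 a_4 = -4 a_2 = 12  ->  a_4 = 1
Truncated series: y(x) = 1 - x - 3 x^2 + (5/6) x^3 + x^4 + O(x^5).

a_0 = 1; a_1 = -1; a_2 = -3; a_3 = 5/6; a_4 = 1


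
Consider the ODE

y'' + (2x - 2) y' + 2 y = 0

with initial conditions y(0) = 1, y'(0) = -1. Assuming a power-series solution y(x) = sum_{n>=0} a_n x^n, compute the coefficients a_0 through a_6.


Ansatz: y(x) = sum_{n>=0} a_n x^n, so y'(x) = sum_{n>=1} n a_n x^(n-1) and y''(x) = sum_{n>=2} n(n-1) a_n x^(n-2).
Substitute into P(x) y'' + Q(x) y' + R(x) y = 0 with P(x) = 1, Q(x) = 2x - 2, R(x) = 2, and match powers of x.
Initial conditions: a_0 = 1, a_1 = -1.
Setting the coefficient of each power of x to zero and solving order by order (substituting the coefficients already found):
  x^0: 2 a_2 - 2 a_1 + 2 a_0 = 0  ->  2 a_2 = 2 a_1 - 2 a_0 = -4  ->  a_2 = -2
  x^1: 6 a_3 - 4 a_2 + 4 a_1 = 0  ->  6 a_3 = 4 a_2 - 4 a_1 = -4  ->  a_3 = -2/3
  x^2: 12 a_4 - 6 a_3 + 6 a_2 = 0  ->  12 a_4 = 6 a_3 - 6 a_2 = 8  ->  a_4 = 2/3
  x^3: 20 a_5 - 8 a_4 + 8 a_3 = 0  ->  20 a_5 = 8 a_4 - 8 a_3 = 32/3  ->  a_5 = 8/15
  x^4: 30 a_6 - 10 a_5 + 10 a_4 = 0  ->  30 a_6 = 10 a_5 - 10 a_4 = -4/3  ->  a_6 = -2/45
Truncated series: y(x) = 1 - x - 2 x^2 - (2/3) x^3 + (2/3) x^4 + (8/15) x^5 - (2/45) x^6 + O(x^7).

a_0 = 1; a_1 = -1; a_2 = -2; a_3 = -2/3; a_4 = 2/3; a_5 = 8/15; a_6 = -2/45


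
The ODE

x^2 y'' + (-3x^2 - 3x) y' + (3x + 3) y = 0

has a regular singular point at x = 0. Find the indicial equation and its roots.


Divide by x^2 to reach normal form y'' + P_1(x) y' + P_2(x) y = 0 with P_1(x) = -3 - 3/x and P_2(x) = 3/x + 3/x^2.
x = 0 is a singular point because the y'-coefficient -3 - 3/x has a pole at x = 0 and the y-coefficient 3/x + 3/x^2 has a pole at x = 0.
It is a regular singular point because x P_1(x) = p(x) = -3x - 3 and x^2 P_2(x) = q(x) = 3x + 3 are polynomials, hence analytic at x = 0.
p(0) = -3,  q(0) = 3.
Indicial equation: r(r-1) + p(0) r + q(0) = 0, i.e. r^2 + (p(0) - 1) r + q(0) = 0, i.e. r^2 - 4 r + 3 = 0.
Discriminant: (-4)^2 - 4(3) = 4, so r = (4 ± 2)/2.
Solving: r_1 = 3, r_2 = 1.

indicial: r^2 - 4 r + 3 = 0; roots r_1 = 3, r_2 = 1


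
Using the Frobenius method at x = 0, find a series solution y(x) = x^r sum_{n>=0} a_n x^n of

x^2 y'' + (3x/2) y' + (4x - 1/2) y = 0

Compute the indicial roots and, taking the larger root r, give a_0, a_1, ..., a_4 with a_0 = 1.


Write in Frobenius form y'' + (p(x)/x) y' + (q(x)/x^2) y = 0:
  p(x) = 3/2,  q(x) = 4x - 1/2.
Indicial equation: r(r-1) + (3/2) r + (-1/2) = 0 -> roots r_1 = 1/2, r_2 = -1.
Take r = r_1 = 1/2. Let y(x) = x^r sum_{n>=0} a_n x^n with a_0 = 1.
Substitute y = x^r sum a_n x^n and match x^{r+n}. The recurrence is
  D(n) a_n + 4 a_{n-1} = 0,  where D(n) = (r+n)(r+n-1) + (3/2)(r+n) + (-1/2).
  a_n = -4 / D(n) * a_{n-1}.
Since the indicial polynomial factors as (r - r_1)(r - r_2), D(n) = (r_1 + n - r_1)(r_1 + n - r_2) = n(n + 3/2).
Evaluating step by step (a_0 = 1):
  n = 1: D(1) = 1(1 + 3/2) = 5/2; numerator = -4(1) = -4; a_1 = (-4)/(5/2) = -8/5
  n = 2: D(2) = 2(2 + 3/2) = 7; numerator = -4(-8/5) = 32/5; a_2 = (32/5)/(7) = 32/35
  n = 3: D(3) = 3(3 + 3/2) = 27/2; numerator = -4(32/35) = -128/35; a_3 = (-128/35)/(27/2) = -256/945
  n = 4: D(4) = 4(4 + 3/2) = 22; numerator = -4(-256/945) = 1024/945; a_4 = (1024/945)/(22) = 512/10395

r = 1/2; a_0 = 1; a_1 = -8/5; a_2 = 32/35; a_3 = -256/945; a_4 = 512/10395


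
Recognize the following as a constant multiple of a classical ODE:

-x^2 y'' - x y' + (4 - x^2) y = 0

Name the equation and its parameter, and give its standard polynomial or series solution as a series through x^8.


All three coefficients share the factor -1; dividing through by -1 gives  x^2 y'' + x y' + (x^2 - 4) y = 0.
This matches the Bessel equation x^2 y'' + x y' + (x^2 - nu^2) y = 0 with nu^2 = 4, so nu = 2; the solution bounded at x = 0 is J_2(x).
Frobenius at x = 0: indicial roots ±nu; for r = nu the recurrence k(k + 2nu) c_k = -c_{k-2} gives the standard series J_nu(x) = sum_{k>=0} (-1)^k / (k! (k+nu)!) (x/2)^(2k+nu). Evaluate the first 4 terms:
  k = 0: (-1)^0 / (0! * 2! * 2^2) x^2 = 1/(1*2*4) x^2 = (1/8) x^2
  k = 1: (-1)^1 / (1! * 3! * 2^4) x^4 = -1/(1*6*16) x^4 = (-1/96) x^4
  k = 2: (-1)^2 / (2! * 4! * 2^6) x^6 = 1/(2*24*64) x^6 = (1/3072) x^6
  k = 3: (-1)^3 / (3! * 5! * 2^8) x^8 = -1/(6*120*256) x^8 = (-1/184320) x^8
Hence J_2(x) = -x^8/184320 + x^6/3072 - x^4/96 + x^2/8 + ....

J_2(x); series = -x^8/184320 + x^6/3072 - x^4/96 + x^2/8


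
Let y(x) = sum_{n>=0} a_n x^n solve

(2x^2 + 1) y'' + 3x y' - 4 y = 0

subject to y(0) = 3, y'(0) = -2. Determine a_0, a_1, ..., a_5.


Ansatz: y(x) = sum_{n>=0} a_n x^n, so y'(x) = sum_{n>=1} n a_n x^(n-1) and y''(x) = sum_{n>=2} n(n-1) a_n x^(n-2).
Substitute into P(x) y'' + Q(x) y' + R(x) y = 0 with P(x) = 2x^2 + 1, Q(x) = 3x, R(x) = -4, and match powers of x.
Initial conditions: a_0 = 3, a_1 = -2.
Setting the coefficient of each power of x to zero and solving order by order (substituting the coefficients already found):
  x^0: 2 a_2 - 4 a_0 = 0  ->  2 a_2 = 4 a_0 = 12  ->  a_2 = 6
  x^1: 6 a_3 - a_1 = 0  ->  6 a_3 = a_1 = -2  ->  a_3 = -1/3
  x^2: 12 a_4 + 6 a_2 = 0  ->  12 a_4 = -6 a_2 = -36  ->  a_4 = -3
  x^3: 20 a_5 + 17 a_3 = 0  ->  20 a_5 = -17 a_3 = 17/3  ->  a_5 = 17/60
Truncated series: y(x) = 3 - 2 x + 6 x^2 - (1/3) x^3 - 3 x^4 + (17/60) x^5 + O(x^6).

a_0 = 3; a_1 = -2; a_2 = 6; a_3 = -1/3; a_4 = -3; a_5 = 17/60


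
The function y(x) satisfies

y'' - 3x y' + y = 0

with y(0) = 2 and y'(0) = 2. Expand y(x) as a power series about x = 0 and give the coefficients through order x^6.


Ansatz: y(x) = sum_{n>=0} a_n x^n, so y'(x) = sum_{n>=1} n a_n x^(n-1) and y''(x) = sum_{n>=2} n(n-1) a_n x^(n-2).
Substitute into P(x) y'' + Q(x) y' + R(x) y = 0 with P(x) = 1, Q(x) = -3x, R(x) = 1, and match powers of x.
Initial conditions: a_0 = 2, a_1 = 2.
Setting the coefficient of each power of x to zero and solving order by order (substituting the coefficients already found):
  x^0: 2 a_2 + a_0 = 0  ->  2 a_2 = -a_0 = -2  ->  a_2 = -1
  x^1: 6 a_3 - 2 a_1 = 0  ->  6 a_3 = 2 a_1 = 4  ->  a_3 = 2/3
  x^2: 12 a_4 - 5 a_2 = 0  ->  12 a_4 = 5 a_2 = -5  ->  a_4 = -5/12
  x^3: 20 a_5 - 8 a_3 = 0  ->  20 a_5 = 8 a_3 = 16/3  ->  a_5 = 4/15
  x^4: 30 a_6 - 11 a_4 = 0  ->  30 a_6 = 11 a_4 = -55/12  ->  a_6 = -11/72
Truncated series: y(x) = 2 + 2 x - x^2 + (2/3) x^3 - (5/12) x^4 + (4/15) x^5 - (11/72) x^6 + O(x^7).

a_0 = 2; a_1 = 2; a_2 = -1; a_3 = 2/3; a_4 = -5/12; a_5 = 4/15; a_6 = -11/72


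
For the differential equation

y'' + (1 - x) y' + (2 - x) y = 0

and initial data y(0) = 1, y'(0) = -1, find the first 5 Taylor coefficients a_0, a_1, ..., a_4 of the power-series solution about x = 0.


Ansatz: y(x) = sum_{n>=0} a_n x^n, so y'(x) = sum_{n>=1} n a_n x^(n-1) and y''(x) = sum_{n>=2} n(n-1) a_n x^(n-2).
Substitute into P(x) y'' + Q(x) y' + R(x) y = 0 with P(x) = 1, Q(x) = 1 - x, R(x) = 2 - x, and match powers of x.
Initial conditions: a_0 = 1, a_1 = -1.
Setting the coefficient of each power of x to zero and solving order by order (substituting the coefficients already found):
  x^0: 2 a_2 + a_1 + 2 a_0 = 0  ->  2 a_2 = -a_1 - 2 a_0 = -1  ->  a_2 = -1/2
  x^1: 6 a_3 + 2 a_2 + a_1 - a_0 = 0  ->  6 a_3 = -2 a_2 - a_1 + a_0 = 3  ->  a_3 = 1/2
  x^2: 12 a_4 + 3 a_3 - a_1 = 0  ->  12 a_4 = -3 a_3 + a_1 = -5/2  ->  a_4 = -5/24
Truncated series: y(x) = 1 - x - (1/2) x^2 + (1/2) x^3 - (5/24) x^4 + O(x^5).

a_0 = 1; a_1 = -1; a_2 = -1/2; a_3 = 1/2; a_4 = -5/24


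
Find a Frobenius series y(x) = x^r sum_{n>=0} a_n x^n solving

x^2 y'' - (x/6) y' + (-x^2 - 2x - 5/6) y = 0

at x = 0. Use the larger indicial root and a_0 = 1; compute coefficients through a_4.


Write in Frobenius form y'' + (p(x)/x) y' + (q(x)/x^2) y = 0:
  p(x) = -1/6,  q(x) = -x^2 - 2x - 5/6.
Indicial equation: r(r-1) + (-1/6) r + (-5/6) = 0 -> roots r_1 = 5/3, r_2 = -1/2.
Take r = r_1 = 5/3. Let y(x) = x^r sum_{n>=0} a_n x^n with a_0 = 1.
Substitute y = x^r sum a_n x^n and match x^{r+n}. The recurrence is
  D(n) a_n - 2 a_{n-1} - 1 a_{n-2} = 0,  where D(n) = (r+n)(r+n-1) + (-1/6)(r+n) + (-5/6).
  a_n = [2 a_{n-1} + 1 a_{n-2}] / D(n).
Since the indicial polynomial factors as (r - r_1)(r - r_2), D(n) = (r_1 + n - r_1)(r_1 + n - r_2) = n(n + 13/6).
Evaluating step by step (a_0 = 1):
  n = 1: D(1) = 1(1 + 13/6) = 19/6; numerator = 2(1) = 2; a_1 = (2)/(19/6) = 12/19
  n = 2: D(2) = 2(2 + 13/6) = 25/3; numerator = 2(12/19) + 1(1) = 43/19; a_2 = (43/19)/(25/3) = 129/475
  n = 3: D(3) = 3(3 + 13/6) = 31/2; numerator = 2(129/475) + 1(12/19) = 558/475; a_3 = (558/475)/(31/2) = 36/475
  n = 4: D(4) = 4(4 + 13/6) = 74/3; numerator = 2(36/475) + 1(129/475) = 201/475; a_4 = (201/475)/(74/3) = 603/35150

r = 5/3; a_0 = 1; a_1 = 12/19; a_2 = 129/475; a_3 = 36/475; a_4 = 603/35150


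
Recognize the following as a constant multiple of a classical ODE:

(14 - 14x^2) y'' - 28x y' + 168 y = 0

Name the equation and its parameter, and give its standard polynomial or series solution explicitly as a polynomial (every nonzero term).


All three coefficients share the factor 14; dividing through by 14 gives  (1 - x^2) y'' - 2x y' + 12 y = 0.
This matches the Legendre equation (1 - x^2) y'' - 2x y' + n(n+1) y = 0 (note the -2x y' term) with n(n+1) = 12, so n = 3; the polynomial solution is P_3(x).
With y = sum_k a_k x^k, matching x^k gives (k+2)(k+1) a_{k+2} = [k(k+1) - n(n+1)] a_k = (k - 3)(k + 4) a_k. The right side vanishes at k = 3, so the series with the parity of 3 terminates at degree 3.
Standard normalization (P_n(1) = 1): leading coefficient (2n)!/(2^n (n!)^2) = 720/(8*36) = 5/2, so a_3 = 5/2. Work downward with a_k = (k+1)(k+2) a_{k+2} / ((k - 3)(k + 4)):
  a_1 = (2)(3)(5/2) / ((1 - 3)(1 + 4)) = 15/(-10) = -3/2
Hence P_3(x) = 5 x^3/2 - 3 x/2.

P_3(x); series = 5 x^3/2 - 3 x/2


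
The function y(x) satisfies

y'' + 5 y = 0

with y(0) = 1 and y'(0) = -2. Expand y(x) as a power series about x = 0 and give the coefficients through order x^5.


Ansatz: y(x) = sum_{n>=0} a_n x^n, so y'(x) = sum_{n>=1} n a_n x^(n-1) and y''(x) = sum_{n>=2} n(n-1) a_n x^(n-2).
Substitute into P(x) y'' + Q(x) y' + R(x) y = 0 with P(x) = 1, Q(x) = 0, R(x) = 5, and match powers of x.
Initial conditions: a_0 = 1, a_1 = -2.
Setting the coefficient of each power of x to zero and solving order by order (substituting the coefficients already found):
  x^0: 2 a_2 + 5 a_0 = 0  ->  2 a_2 = -5 a_0 = -5  ->  a_2 = -5/2
  x^1: 6 a_3 + 5 a_1 = 0  ->  6 a_3 = -5 a_1 = 10  ->  a_3 = 5/3
  x^2: 12 a_4 + 5 a_2 = 0  ->  12 a_4 = -5 a_2 = 25/2  ->  a_4 = 25/24
  x^3: 20 a_5 + 5 a_3 = 0  ->  20 a_5 = -5 a_3 = -25/3  ->  a_5 = -5/12
Truncated series: y(x) = 1 - 2 x - (5/2) x^2 + (5/3) x^3 + (25/24) x^4 - (5/12) x^5 + O(x^6).

a_0 = 1; a_1 = -2; a_2 = -5/2; a_3 = 5/3; a_4 = 25/24; a_5 = -5/12


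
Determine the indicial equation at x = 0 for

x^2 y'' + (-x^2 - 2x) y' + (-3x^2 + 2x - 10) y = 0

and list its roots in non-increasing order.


Divide by x^2 to reach normal form y'' + P_1(x) y' + P_2(x) y = 0 with P_1(x) = -1 - 2/x and P_2(x) = -3 + 2/x - 10/x^2.
x = 0 is a singular point because the y'-coefficient -1 - 2/x has a pole at x = 0 and the y-coefficient -3 + 2/x - 10/x^2 has a pole at x = 0.
It is a regular singular point because x P_1(x) = p(x) = -x - 2 and x^2 P_2(x) = q(x) = -3x^2 + 2x - 10 are polynomials, hence analytic at x = 0.
p(0) = -2,  q(0) = -10.
Indicial equation: r(r-1) + p(0) r + q(0) = 0, i.e. r^2 + (p(0) - 1) r + q(0) = 0, i.e. r^2 - 3 r - 10 = 0.
Discriminant: (-3)^2 - 4(-10) = 49, so r = (3 ± 7)/2.
Solving: r_1 = 5, r_2 = -2.

indicial: r^2 - 3 r - 10 = 0; roots r_1 = 5, r_2 = -2
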